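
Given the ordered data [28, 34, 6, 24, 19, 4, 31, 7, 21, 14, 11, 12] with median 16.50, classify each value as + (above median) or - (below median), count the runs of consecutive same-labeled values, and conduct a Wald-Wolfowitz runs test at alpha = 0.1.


Step 1: Compute median = 16.50; label A = above, B = below.
Labels in order: AABAABABABBB  (n_A = 6, n_B = 6)
Step 2: Count runs R = 8.
Step 3: Under H0 (random ordering), E[R] = 2*n_A*n_B/(n_A+n_B) + 1 = 2*6*6/12 + 1 = 7.0000.
        Var[R] = 2*n_A*n_B*(2*n_A*n_B - n_A - n_B) / ((n_A+n_B)^2 * (n_A+n_B-1)) = 4320/1584 = 2.7273.
        SD[R] = 1.6514.
Step 4: Continuity-corrected z = (R - 0.5 - E[R]) / SD[R] = (8 - 0.5 - 7.0000) / 1.6514 = 0.3028.
Step 5: Two-sided p-value via normal approximation = 2*(1 - Phi(|z|)) = 0.762069.
Step 6: alpha = 0.1. fail to reject H0.

R = 8, z = 0.3028, p = 0.762069, fail to reject H0.


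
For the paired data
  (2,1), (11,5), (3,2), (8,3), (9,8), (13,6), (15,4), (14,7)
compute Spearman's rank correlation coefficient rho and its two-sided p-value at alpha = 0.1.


Step 1: Rank x and y separately (midranks; no ties here).
rank(x): 2->1, 11->5, 3->2, 8->3, 9->4, 13->6, 15->8, 14->7
rank(y): 1->1, 5->5, 2->2, 3->3, 8->8, 6->6, 4->4, 7->7
Step 2: d_i = R_x(i) - R_y(i); compute d_i^2.
  (1-1)^2=0, (5-5)^2=0, (2-2)^2=0, (3-3)^2=0, (4-8)^2=16, (6-6)^2=0, (8-4)^2=16, (7-7)^2=0
sum(d^2) = 32.
Step 3: rho = 1 - 6*32 / (8*(8^2 - 1)) = 1 - 192/504 = 0.619048.
Step 4: Under H0, t = rho * sqrt((n-2)/(1-rho^2)) = 1.9308 ~ t(6).
Step 5: Two-sided p-value from the t-distribution with 6 df = 0.101733.
Step 6: alpha = 0.1. fail to reject H0.

rho = 0.6190, p = 0.101733, fail to reject H0 at alpha = 0.1.


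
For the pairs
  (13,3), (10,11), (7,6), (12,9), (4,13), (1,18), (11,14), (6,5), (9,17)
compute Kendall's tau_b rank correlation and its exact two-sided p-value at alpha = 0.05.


Step 1: Enumerate the 36 unordered pairs (i,j) with i<j and classify each by sign(x_j-x_i) * sign(y_j-y_i).
  (1,2):dx=-3,dy=+8->D; (1,3):dx=-6,dy=+3->D; (1,4):dx=-1,dy=+6->D; (1,5):dx=-9,dy=+10->D
  (1,6):dx=-12,dy=+15->D; (1,7):dx=-2,dy=+11->D; (1,8):dx=-7,dy=+2->D; (1,9):dx=-4,dy=+14->D
  (2,3):dx=-3,dy=-5->C; (2,4):dx=+2,dy=-2->D; (2,5):dx=-6,dy=+2->D; (2,6):dx=-9,dy=+7->D
  (2,7):dx=+1,dy=+3->C; (2,8):dx=-4,dy=-6->C; (2,9):dx=-1,dy=+6->D; (3,4):dx=+5,dy=+3->C
  (3,5):dx=-3,dy=+7->D; (3,6):dx=-6,dy=+12->D; (3,7):dx=+4,dy=+8->C; (3,8):dx=-1,dy=-1->C
  (3,9):dx=+2,dy=+11->C; (4,5):dx=-8,dy=+4->D; (4,6):dx=-11,dy=+9->D; (4,7):dx=-1,dy=+5->D
  (4,8):dx=-6,dy=-4->C; (4,9):dx=-3,dy=+8->D; (5,6):dx=-3,dy=+5->D; (5,7):dx=+7,dy=+1->C
  (5,8):dx=+2,dy=-8->D; (5,9):dx=+5,dy=+4->C; (6,7):dx=+10,dy=-4->D; (6,8):dx=+5,dy=-13->D
  (6,9):dx=+8,dy=-1->D; (7,8):dx=-5,dy=-9->C; (7,9):dx=-2,dy=+3->D; (8,9):dx=+3,dy=+12->C
Step 2: C = 12, D = 24, total pairs = 36.
Step 3: tau = (C - D)/(n(n-1)/2) = (12 - 24)/36 = -0.333333.
Step 4: Exact two-sided p-value (enumerate n! = 362880 permutations of y under H0): p = 0.259518.
Step 5: alpha = 0.05. fail to reject H0.

tau_b = -0.3333 (C=12, D=24), p = 0.259518, fail to reject H0.


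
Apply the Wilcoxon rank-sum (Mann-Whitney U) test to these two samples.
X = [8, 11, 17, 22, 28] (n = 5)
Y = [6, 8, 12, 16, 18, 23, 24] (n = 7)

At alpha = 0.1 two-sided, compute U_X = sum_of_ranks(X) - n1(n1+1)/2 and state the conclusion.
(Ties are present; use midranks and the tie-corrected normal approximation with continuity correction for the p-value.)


Step 1: Combine and sort all 12 observations; assign midranks.
sorted (value, group): (6,Y), (8,X), (8,Y), (11,X), (12,Y), (16,Y), (17,X), (18,Y), (22,X), (23,Y), (24,Y), (28,X)
ranks: 6->1, 8->2.5, 8->2.5, 11->4, 12->5, 16->6, 17->7, 18->8, 22->9, 23->10, 24->11, 28->12
Step 2: Rank sum for X: R1 = 2.5 + 4 + 7 + 9 + 12 = 34.5.
Step 3: U_X = R1 - n1(n1+1)/2 = 34.5 - 5*6/2 = 34.5 - 15 = 19.5.
       U_Y = n1*n2 - U_X = 35 - 19.5 = 15.5.
Step 4: Ties are present, so use the tie-corrected normal approximation (with continuity correction) for the p-value.
Step 5: p-value = 0.807210; compare to alpha = 0.1. fail to reject H0.

U_X = 19.5, p = 0.807210, fail to reject H0 at alpha = 0.1.


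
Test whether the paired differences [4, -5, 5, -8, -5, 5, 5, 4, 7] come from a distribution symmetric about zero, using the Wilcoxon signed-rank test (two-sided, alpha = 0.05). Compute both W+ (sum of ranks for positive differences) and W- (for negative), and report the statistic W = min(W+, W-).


Step 1: Drop any zero differences (none here) and take |d_i|.
|d| = [4, 5, 5, 8, 5, 5, 5, 4, 7]
Step 2: Midrank |d_i| (ties get averaged ranks).
ranks: |4|->1.5, |5|->5, |5|->5, |8|->9, |5|->5, |5|->5, |5|->5, |4|->1.5, |7|->8
Step 3: Attach original signs; sum ranks with positive sign and with negative sign.
W+ = 1.5 + 5 + 5 + 5 + 1.5 + 8 = 26
W- = 5 + 9 + 5 = 19
(Check: W+ + W- = 45 should equal n(n+1)/2 = 45.)
Step 4: Test statistic W = min(W+, W-) = 19.
Step 5: Ties in |d|, so use the tie-corrected normal approximation.
        E[W] = n(n+1)/4 = 9*10/4 = 22.5.
        Tie groups: |d|=4 (t=2), |d|=5 (t=5); sum(t^3 - t) = 126.
        Var[W] = n(n+1)(2n+1)/24 - sum(t^3-t)/48 = 1710/24 - 126/48 = 68.625.
        z = (W - E[W]) / sqrt(Var[W]) = (19 - 22.5) / 8.2840 = -0.4225.
        Two-sided p = 2*Phi(z) = 0.672660.
Step 6: alpha = 0.05. fail to reject H0.

W+ = 26, W- = 19, W = min = 19, p = 0.672660, fail to reject H0.


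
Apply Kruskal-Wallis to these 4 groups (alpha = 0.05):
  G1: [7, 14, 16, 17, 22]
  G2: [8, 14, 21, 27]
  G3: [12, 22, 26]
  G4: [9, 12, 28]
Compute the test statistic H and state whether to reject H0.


Step 1: Combine all N = 15 observations and assign midranks.
sorted (value, group, rank): (7,G1,1), (8,G2,2), (9,G4,3), (12,G3,4.5), (12,G4,4.5), (14,G1,6.5), (14,G2,6.5), (16,G1,8), (17,G1,9), (21,G2,10), (22,G1,11.5), (22,G3,11.5), (26,G3,13), (27,G2,14), (28,G4,15)
Step 2: Sum ranks within each group.
R_1 = 36 (n_1 = 5)
R_2 = 32.5 (n_2 = 4)
R_3 = 29 (n_3 = 3)
R_4 = 22.5 (n_4 = 3)
Step 3: H = 12/(N(N+1)) * sum(R_i^2/n_i) - 3(N+1)
     = 12/(15*16) * (36^2/5 + 32.5^2/4 + 29^2/3 + 22.5^2/3) - 3*16
     = 0.050000 * 972.346 - 48
     = 0.617292.
Step 4: Ties present; correction factor C = 1 - 18/(15^3 - 15) = 0.994643. Corrected H = 0.617292 / 0.994643 = 0.620616.
Step 5: Under H0, H ~ chi^2(3); p-value = 0.891697.
Step 6: alpha = 0.05. fail to reject H0.

H = 0.6206, df = 3, p = 0.891697, fail to reject H0.


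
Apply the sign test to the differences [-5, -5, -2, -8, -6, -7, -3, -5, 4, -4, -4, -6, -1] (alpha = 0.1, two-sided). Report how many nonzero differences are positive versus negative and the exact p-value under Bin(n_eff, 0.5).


Step 1: Discard zero differences. Original n = 13; n_eff = number of nonzero differences = 13.
Nonzero differences (with sign): -5, -5, -2, -8, -6, -7, -3, -5, +4, -4, -4, -6, -1
Step 2: Count signs: positive = 1, negative = 12.
Step 3: Under H0: P(positive) = 0.5, so the number of positives S ~ Bin(13, 0.5).
Step 4: Two-sided exact p-value = sum of Bin(13,0.5) probabilities at or below the observed probability = 0.003418.
Step 5: alpha = 0.1. reject H0.

n_eff = 13, pos = 1, neg = 12, p = 0.003418, reject H0.


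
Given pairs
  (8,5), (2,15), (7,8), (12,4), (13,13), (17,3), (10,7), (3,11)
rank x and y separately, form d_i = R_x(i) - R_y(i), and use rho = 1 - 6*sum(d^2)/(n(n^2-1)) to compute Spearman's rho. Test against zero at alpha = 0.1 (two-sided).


Step 1: Rank x and y separately (midranks; no ties here).
rank(x): 8->4, 2->1, 7->3, 12->6, 13->7, 17->8, 10->5, 3->2
rank(y): 5->3, 15->8, 8->5, 4->2, 13->7, 3->1, 7->4, 11->6
Step 2: d_i = R_x(i) - R_y(i); compute d_i^2.
  (4-3)^2=1, (1-8)^2=49, (3-5)^2=4, (6-2)^2=16, (7-7)^2=0, (8-1)^2=49, (5-4)^2=1, (2-6)^2=16
sum(d^2) = 136.
Step 3: rho = 1 - 6*136 / (8*(8^2 - 1)) = 1 - 816/504 = -0.619048.
Step 4: Under H0, t = rho * sqrt((n-2)/(1-rho^2)) = -1.9308 ~ t(6).
Step 5: Two-sided p-value from the t-distribution with 6 df = 0.101733.
Step 6: alpha = 0.1. fail to reject H0.

rho = -0.6190, p = 0.101733, fail to reject H0 at alpha = 0.1.


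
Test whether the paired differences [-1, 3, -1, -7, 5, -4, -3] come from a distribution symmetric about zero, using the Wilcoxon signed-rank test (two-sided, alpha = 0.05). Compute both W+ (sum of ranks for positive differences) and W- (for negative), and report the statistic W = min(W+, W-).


Step 1: Drop any zero differences (none here) and take |d_i|.
|d| = [1, 3, 1, 7, 5, 4, 3]
Step 2: Midrank |d_i| (ties get averaged ranks).
ranks: |1|->1.5, |3|->3.5, |1|->1.5, |7|->7, |5|->6, |4|->5, |3|->3.5
Step 3: Attach original signs; sum ranks with positive sign and with negative sign.
W+ = 3.5 + 6 = 9.5
W- = 1.5 + 1.5 + 7 + 5 + 3.5 = 18.5
(Check: W+ + W- = 28 should equal n(n+1)/2 = 28.)
Step 4: Test statistic W = min(W+, W-) = 9.5.
Step 5: Ties in |d|, so use the tie-corrected normal approximation.
        E[W] = n(n+1)/4 = 7*8/4 = 14.
        Tie groups: |d|=1 (t=2), |d|=3 (t=2); sum(t^3 - t) = 12.
        Var[W] = n(n+1)(2n+1)/24 - sum(t^3-t)/48 = 840/24 - 12/48 = 34.75.
        z = (W - E[W]) / sqrt(Var[W]) = (9.5 - 14) / 5.8949 = -0.7634.
        Two-sided p = 2*Phi(z) = 0.445243.
Step 6: alpha = 0.05. fail to reject H0.

W+ = 9.5, W- = 18.5, W = min = 9.5, p = 0.445243, fail to reject H0.


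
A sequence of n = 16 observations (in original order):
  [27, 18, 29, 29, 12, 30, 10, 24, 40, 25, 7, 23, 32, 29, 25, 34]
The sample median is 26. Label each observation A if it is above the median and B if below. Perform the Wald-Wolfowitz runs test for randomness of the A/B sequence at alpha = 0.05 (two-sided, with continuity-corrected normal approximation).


Step 1: Compute median = 26; label A = above, B = below.
Labels in order: ABAABABBABBBAABA  (n_A = 8, n_B = 8)
Step 2: Count runs R = 11.
Step 3: Under H0 (random ordering), E[R] = 2*n_A*n_B/(n_A+n_B) + 1 = 2*8*8/16 + 1 = 9.0000.
        Var[R] = 2*n_A*n_B*(2*n_A*n_B - n_A - n_B) / ((n_A+n_B)^2 * (n_A+n_B-1)) = 14336/3840 = 3.7333.
        SD[R] = 1.9322.
Step 4: Continuity-corrected z = (R - 0.5 - E[R]) / SD[R] = (11 - 0.5 - 9.0000) / 1.9322 = 0.7763.
Step 5: Two-sided p-value via normal approximation = 2*(1 - Phi(|z|)) = 0.437558.
Step 6: alpha = 0.05. fail to reject H0.

R = 11, z = 0.7763, p = 0.437558, fail to reject H0.


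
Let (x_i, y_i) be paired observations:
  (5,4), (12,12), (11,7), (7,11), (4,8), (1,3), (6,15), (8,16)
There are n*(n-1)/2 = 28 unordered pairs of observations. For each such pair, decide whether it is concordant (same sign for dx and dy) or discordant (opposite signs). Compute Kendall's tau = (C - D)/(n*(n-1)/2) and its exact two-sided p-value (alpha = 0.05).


Step 1: Enumerate the 28 unordered pairs (i,j) with i<j and classify each by sign(x_j-x_i) * sign(y_j-y_i).
  (1,2):dx=+7,dy=+8->C; (1,3):dx=+6,dy=+3->C; (1,4):dx=+2,dy=+7->C; (1,5):dx=-1,dy=+4->D
  (1,6):dx=-4,dy=-1->C; (1,7):dx=+1,dy=+11->C; (1,8):dx=+3,dy=+12->C; (2,3):dx=-1,dy=-5->C
  (2,4):dx=-5,dy=-1->C; (2,5):dx=-8,dy=-4->C; (2,6):dx=-11,dy=-9->C; (2,7):dx=-6,dy=+3->D
  (2,8):dx=-4,dy=+4->D; (3,4):dx=-4,dy=+4->D; (3,5):dx=-7,dy=+1->D; (3,6):dx=-10,dy=-4->C
  (3,7):dx=-5,dy=+8->D; (3,8):dx=-3,dy=+9->D; (4,5):dx=-3,dy=-3->C; (4,6):dx=-6,dy=-8->C
  (4,7):dx=-1,dy=+4->D; (4,8):dx=+1,dy=+5->C; (5,6):dx=-3,dy=-5->C; (5,7):dx=+2,dy=+7->C
  (5,8):dx=+4,dy=+8->C; (6,7):dx=+5,dy=+12->C; (6,8):dx=+7,dy=+13->C; (7,8):dx=+2,dy=+1->C
Step 2: C = 20, D = 8, total pairs = 28.
Step 3: tau = (C - D)/(n(n-1)/2) = (20 - 8)/28 = 0.428571.
Step 4: Exact two-sided p-value (enumerate n! = 40320 permutations of y under H0): p = 0.178869.
Step 5: alpha = 0.05. fail to reject H0.

tau_b = 0.4286 (C=20, D=8), p = 0.178869, fail to reject H0.


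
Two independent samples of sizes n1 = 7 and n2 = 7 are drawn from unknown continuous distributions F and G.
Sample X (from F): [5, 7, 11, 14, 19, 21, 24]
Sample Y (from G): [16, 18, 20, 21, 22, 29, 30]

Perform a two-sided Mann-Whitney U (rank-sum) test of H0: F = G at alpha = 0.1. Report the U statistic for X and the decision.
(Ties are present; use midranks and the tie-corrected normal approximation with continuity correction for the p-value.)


Step 1: Combine and sort all 14 observations; assign midranks.
sorted (value, group): (5,X), (7,X), (11,X), (14,X), (16,Y), (18,Y), (19,X), (20,Y), (21,X), (21,Y), (22,Y), (24,X), (29,Y), (30,Y)
ranks: 5->1, 7->2, 11->3, 14->4, 16->5, 18->6, 19->7, 20->8, 21->9.5, 21->9.5, 22->11, 24->12, 29->13, 30->14
Step 2: Rank sum for X: R1 = 1 + 2 + 3 + 4 + 7 + 9.5 + 12 = 38.5.
Step 3: U_X = R1 - n1(n1+1)/2 = 38.5 - 7*8/2 = 38.5 - 28 = 10.5.
       U_Y = n1*n2 - U_X = 49 - 10.5 = 38.5.
Step 4: Ties are present, so use the tie-corrected normal approximation (with continuity correction) for the p-value.
Step 5: p-value = 0.084192; compare to alpha = 0.1. reject H0.

U_X = 10.5, p = 0.084192, reject H0 at alpha = 0.1.


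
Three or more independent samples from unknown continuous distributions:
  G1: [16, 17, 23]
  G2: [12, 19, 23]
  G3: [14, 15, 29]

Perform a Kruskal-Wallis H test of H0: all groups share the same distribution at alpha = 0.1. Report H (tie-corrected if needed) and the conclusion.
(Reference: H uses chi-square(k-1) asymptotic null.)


Step 1: Combine all N = 9 observations and assign midranks.
sorted (value, group, rank): (12,G2,1), (14,G3,2), (15,G3,3), (16,G1,4), (17,G1,5), (19,G2,6), (23,G1,7.5), (23,G2,7.5), (29,G3,9)
Step 2: Sum ranks within each group.
R_1 = 16.5 (n_1 = 3)
R_2 = 14.5 (n_2 = 3)
R_3 = 14 (n_3 = 3)
Step 3: H = 12/(N(N+1)) * sum(R_i^2/n_i) - 3(N+1)
     = 12/(9*10) * (16.5^2/3 + 14.5^2/3 + 14^2/3) - 3*10
     = 0.133333 * 226.167 - 30
     = 0.155556.
Step 4: Ties present; correction factor C = 1 - 6/(9^3 - 9) = 0.991667. Corrected H = 0.155556 / 0.991667 = 0.156863.
Step 5: Under H0, H ~ chi^2(2); p-value = 0.924566.
Step 6: alpha = 0.1. fail to reject H0.

H = 0.1569, df = 2, p = 0.924566, fail to reject H0.


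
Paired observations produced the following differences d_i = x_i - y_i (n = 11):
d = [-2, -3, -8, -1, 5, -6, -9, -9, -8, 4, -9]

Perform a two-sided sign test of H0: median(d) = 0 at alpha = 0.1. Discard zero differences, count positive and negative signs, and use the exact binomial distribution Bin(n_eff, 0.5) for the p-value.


Step 1: Discard zero differences. Original n = 11; n_eff = number of nonzero differences = 11.
Nonzero differences (with sign): -2, -3, -8, -1, +5, -6, -9, -9, -8, +4, -9
Step 2: Count signs: positive = 2, negative = 9.
Step 3: Under H0: P(positive) = 0.5, so the number of positives S ~ Bin(11, 0.5).
Step 4: Two-sided exact p-value = sum of Bin(11,0.5) probabilities at or below the observed probability = 0.065430.
Step 5: alpha = 0.1. reject H0.

n_eff = 11, pos = 2, neg = 9, p = 0.065430, reject H0.


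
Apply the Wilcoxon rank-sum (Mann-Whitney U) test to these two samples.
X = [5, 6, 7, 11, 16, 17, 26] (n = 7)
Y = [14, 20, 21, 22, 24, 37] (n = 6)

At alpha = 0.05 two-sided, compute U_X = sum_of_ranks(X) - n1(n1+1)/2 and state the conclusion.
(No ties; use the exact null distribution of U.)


Step 1: Combine and sort all 13 observations; assign midranks.
sorted (value, group): (5,X), (6,X), (7,X), (11,X), (14,Y), (16,X), (17,X), (20,Y), (21,Y), (22,Y), (24,Y), (26,X), (37,Y)
ranks: 5->1, 6->2, 7->3, 11->4, 14->5, 16->6, 17->7, 20->8, 21->9, 22->10, 24->11, 26->12, 37->13
Step 2: Rank sum for X: R1 = 1 + 2 + 3 + 4 + 6 + 7 + 12 = 35.
Step 3: U_X = R1 - n1(n1+1)/2 = 35 - 7*8/2 = 35 - 28 = 7.
       U_Y = n1*n2 - U_X = 42 - 7 = 35.
Step 4: No ties, so the exact null distribution of U (based on enumerating the C(13,7) = 1716 equally likely rank assignments) gives the two-sided p-value.
Step 5: p-value = 0.051282; compare to alpha = 0.05. fail to reject H0.

U_X = 7, p = 0.051282, fail to reject H0 at alpha = 0.05.


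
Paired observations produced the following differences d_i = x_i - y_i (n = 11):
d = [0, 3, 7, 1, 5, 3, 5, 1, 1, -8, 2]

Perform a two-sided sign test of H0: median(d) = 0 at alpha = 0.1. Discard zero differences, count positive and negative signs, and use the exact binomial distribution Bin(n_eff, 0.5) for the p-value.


Step 1: Discard zero differences. Original n = 11; n_eff = number of nonzero differences = 10.
Nonzero differences (with sign): +3, +7, +1, +5, +3, +5, +1, +1, -8, +2
Step 2: Count signs: positive = 9, negative = 1.
Step 3: Under H0: P(positive) = 0.5, so the number of positives S ~ Bin(10, 0.5).
Step 4: Two-sided exact p-value = sum of Bin(10,0.5) probabilities at or below the observed probability = 0.021484.
Step 5: alpha = 0.1. reject H0.

n_eff = 10, pos = 9, neg = 1, p = 0.021484, reject H0.


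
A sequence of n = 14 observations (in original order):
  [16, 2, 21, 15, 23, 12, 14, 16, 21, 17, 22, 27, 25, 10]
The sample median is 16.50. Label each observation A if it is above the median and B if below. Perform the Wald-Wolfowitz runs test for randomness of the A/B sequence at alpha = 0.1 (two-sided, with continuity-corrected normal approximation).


Step 1: Compute median = 16.50; label A = above, B = below.
Labels in order: BBABABBBAAAAAB  (n_A = 7, n_B = 7)
Step 2: Count runs R = 7.
Step 3: Under H0 (random ordering), E[R] = 2*n_A*n_B/(n_A+n_B) + 1 = 2*7*7/14 + 1 = 8.0000.
        Var[R] = 2*n_A*n_B*(2*n_A*n_B - n_A - n_B) / ((n_A+n_B)^2 * (n_A+n_B-1)) = 8232/2548 = 3.2308.
        SD[R] = 1.7974.
Step 4: Continuity-corrected z = (R + 0.5 - E[R]) / SD[R] = (7 + 0.5 - 8.0000) / 1.7974 = -0.2782.
Step 5: Two-sided p-value via normal approximation = 2*(1 - Phi(|z|)) = 0.780879.
Step 6: alpha = 0.1. fail to reject H0.

R = 7, z = -0.2782, p = 0.780879, fail to reject H0.


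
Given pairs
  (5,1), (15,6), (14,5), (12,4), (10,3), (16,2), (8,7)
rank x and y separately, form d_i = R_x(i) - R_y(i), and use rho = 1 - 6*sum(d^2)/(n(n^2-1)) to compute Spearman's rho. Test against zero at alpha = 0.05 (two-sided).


Step 1: Rank x and y separately (midranks; no ties here).
rank(x): 5->1, 15->6, 14->5, 12->4, 10->3, 16->7, 8->2
rank(y): 1->1, 6->6, 5->5, 4->4, 3->3, 2->2, 7->7
Step 2: d_i = R_x(i) - R_y(i); compute d_i^2.
  (1-1)^2=0, (6-6)^2=0, (5-5)^2=0, (4-4)^2=0, (3-3)^2=0, (7-2)^2=25, (2-7)^2=25
sum(d^2) = 50.
Step 3: rho = 1 - 6*50 / (7*(7^2 - 1)) = 1 - 300/336 = 0.107143.
Step 4: Under H0, t = rho * sqrt((n-2)/(1-rho^2)) = 0.2410 ~ t(5).
Step 5: Two-sided p-value from the t-distribution with 5 df = 0.819151.
Step 6: alpha = 0.05. fail to reject H0.

rho = 0.1071, p = 0.819151, fail to reject H0 at alpha = 0.05.


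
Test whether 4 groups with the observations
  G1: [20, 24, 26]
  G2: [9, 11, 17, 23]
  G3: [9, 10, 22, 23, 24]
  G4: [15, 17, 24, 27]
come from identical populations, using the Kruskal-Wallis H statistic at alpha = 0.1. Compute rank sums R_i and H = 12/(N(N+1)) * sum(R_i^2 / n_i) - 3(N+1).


Step 1: Combine all N = 16 observations and assign midranks.
sorted (value, group, rank): (9,G2,1.5), (9,G3,1.5), (10,G3,3), (11,G2,4), (15,G4,5), (17,G2,6.5), (17,G4,6.5), (20,G1,8), (22,G3,9), (23,G2,10.5), (23,G3,10.5), (24,G1,13), (24,G3,13), (24,G4,13), (26,G1,15), (27,G4,16)
Step 2: Sum ranks within each group.
R_1 = 36 (n_1 = 3)
R_2 = 22.5 (n_2 = 4)
R_3 = 37 (n_3 = 5)
R_4 = 40.5 (n_4 = 4)
Step 3: H = 12/(N(N+1)) * sum(R_i^2/n_i) - 3(N+1)
     = 12/(16*17) * (36^2/3 + 22.5^2/4 + 37^2/5 + 40.5^2/4) - 3*17
     = 0.044118 * 1242.42 - 51
     = 3.812868.
Step 4: Ties present; correction factor C = 1 - 42/(16^3 - 16) = 0.989706. Corrected H = 3.812868 / 0.989706 = 3.852526.
Step 5: Under H0, H ~ chi^2(3); p-value = 0.277835.
Step 6: alpha = 0.1. fail to reject H0.

H = 3.8525, df = 3, p = 0.277835, fail to reject H0.


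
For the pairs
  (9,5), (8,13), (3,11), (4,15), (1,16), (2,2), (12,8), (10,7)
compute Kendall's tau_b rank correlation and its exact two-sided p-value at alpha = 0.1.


Step 1: Enumerate the 28 unordered pairs (i,j) with i<j and classify each by sign(x_j-x_i) * sign(y_j-y_i).
  (1,2):dx=-1,dy=+8->D; (1,3):dx=-6,dy=+6->D; (1,4):dx=-5,dy=+10->D; (1,5):dx=-8,dy=+11->D
  (1,6):dx=-7,dy=-3->C; (1,7):dx=+3,dy=+3->C; (1,8):dx=+1,dy=+2->C; (2,3):dx=-5,dy=-2->C
  (2,4):dx=-4,dy=+2->D; (2,5):dx=-7,dy=+3->D; (2,6):dx=-6,dy=-11->C; (2,7):dx=+4,dy=-5->D
  (2,8):dx=+2,dy=-6->D; (3,4):dx=+1,dy=+4->C; (3,5):dx=-2,dy=+5->D; (3,6):dx=-1,dy=-9->C
  (3,7):dx=+9,dy=-3->D; (3,8):dx=+7,dy=-4->D; (4,5):dx=-3,dy=+1->D; (4,6):dx=-2,dy=-13->C
  (4,7):dx=+8,dy=-7->D; (4,8):dx=+6,dy=-8->D; (5,6):dx=+1,dy=-14->D; (5,7):dx=+11,dy=-8->D
  (5,8):dx=+9,dy=-9->D; (6,7):dx=+10,dy=+6->C; (6,8):dx=+8,dy=+5->C; (7,8):dx=-2,dy=-1->C
Step 2: C = 11, D = 17, total pairs = 28.
Step 3: tau = (C - D)/(n(n-1)/2) = (11 - 17)/28 = -0.214286.
Step 4: Exact two-sided p-value (enumerate n! = 40320 permutations of y under H0): p = 0.548413.
Step 5: alpha = 0.1. fail to reject H0.

tau_b = -0.2143 (C=11, D=17), p = 0.548413, fail to reject H0.


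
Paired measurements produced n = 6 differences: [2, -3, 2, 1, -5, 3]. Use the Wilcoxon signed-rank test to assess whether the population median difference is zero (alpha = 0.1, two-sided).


Step 1: Drop any zero differences (none here) and take |d_i|.
|d| = [2, 3, 2, 1, 5, 3]
Step 2: Midrank |d_i| (ties get averaged ranks).
ranks: |2|->2.5, |3|->4.5, |2|->2.5, |1|->1, |5|->6, |3|->4.5
Step 3: Attach original signs; sum ranks with positive sign and with negative sign.
W+ = 2.5 + 2.5 + 1 + 4.5 = 10.5
W- = 4.5 + 6 = 10.5
(Check: W+ + W- = 21 should equal n(n+1)/2 = 21.)
Step 4: Test statistic W = min(W+, W-) = 10.5.
Step 5: Ties in |d|, so use the tie-corrected normal approximation.
        E[W] = n(n+1)/4 = 6*7/4 = 10.5.
        Tie groups: |d|=2 (t=2), |d|=3 (t=2); sum(t^3 - t) = 12.
        Var[W] = n(n+1)(2n+1)/24 - sum(t^3-t)/48 = 546/24 - 12/48 = 22.5.
        z = (W - E[W]) / sqrt(Var[W]) = (10.5 - 10.5) / 4.7434 = 0.0000.
        Two-sided p = 2*Phi(z) = 1.000000.
Step 6: alpha = 0.1. fail to reject H0.

W+ = 10.5, W- = 10.5, W = min = 10.5, p = 1.000000, fail to reject H0.


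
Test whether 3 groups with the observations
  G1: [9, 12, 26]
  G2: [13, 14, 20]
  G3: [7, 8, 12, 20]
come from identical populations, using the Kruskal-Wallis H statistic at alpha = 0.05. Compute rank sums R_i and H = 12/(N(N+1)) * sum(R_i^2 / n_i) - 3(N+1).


Step 1: Combine all N = 10 observations and assign midranks.
sorted (value, group, rank): (7,G3,1), (8,G3,2), (9,G1,3), (12,G1,4.5), (12,G3,4.5), (13,G2,6), (14,G2,7), (20,G2,8.5), (20,G3,8.5), (26,G1,10)
Step 2: Sum ranks within each group.
R_1 = 17.5 (n_1 = 3)
R_2 = 21.5 (n_2 = 3)
R_3 = 16 (n_3 = 4)
Step 3: H = 12/(N(N+1)) * sum(R_i^2/n_i) - 3(N+1)
     = 12/(10*11) * (17.5^2/3 + 21.5^2/3 + 16^2/4) - 3*11
     = 0.109091 * 320.167 - 33
     = 1.927273.
Step 4: Ties present; correction factor C = 1 - 12/(10^3 - 10) = 0.987879. Corrected H = 1.927273 / 0.987879 = 1.950920.
Step 5: Under H0, H ~ chi^2(2); p-value = 0.377019.
Step 6: alpha = 0.05. fail to reject H0.

H = 1.9509, df = 2, p = 0.377019, fail to reject H0.


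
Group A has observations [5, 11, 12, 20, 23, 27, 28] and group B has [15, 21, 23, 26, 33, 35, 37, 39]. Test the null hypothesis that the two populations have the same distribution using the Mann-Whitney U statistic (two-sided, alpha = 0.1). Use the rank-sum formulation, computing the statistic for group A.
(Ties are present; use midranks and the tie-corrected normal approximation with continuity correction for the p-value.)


Step 1: Combine and sort all 15 observations; assign midranks.
sorted (value, group): (5,X), (11,X), (12,X), (15,Y), (20,X), (21,Y), (23,X), (23,Y), (26,Y), (27,X), (28,X), (33,Y), (35,Y), (37,Y), (39,Y)
ranks: 5->1, 11->2, 12->3, 15->4, 20->5, 21->6, 23->7.5, 23->7.5, 26->9, 27->10, 28->11, 33->12, 35->13, 37->14, 39->15
Step 2: Rank sum for X: R1 = 1 + 2 + 3 + 5 + 7.5 + 10 + 11 = 39.5.
Step 3: U_X = R1 - n1(n1+1)/2 = 39.5 - 7*8/2 = 39.5 - 28 = 11.5.
       U_Y = n1*n2 - U_X = 56 - 11.5 = 44.5.
Step 4: Ties are present, so use the tie-corrected normal approximation (with continuity correction) for the p-value.
Step 5: p-value = 0.063840; compare to alpha = 0.1. reject H0.

U_X = 11.5, p = 0.063840, reject H0 at alpha = 0.1.


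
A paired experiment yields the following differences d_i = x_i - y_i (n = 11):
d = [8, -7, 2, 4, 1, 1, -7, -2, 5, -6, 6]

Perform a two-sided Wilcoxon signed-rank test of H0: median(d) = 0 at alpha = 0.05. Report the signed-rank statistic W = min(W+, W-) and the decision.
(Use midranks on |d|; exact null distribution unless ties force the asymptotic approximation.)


Step 1: Drop any zero differences (none here) and take |d_i|.
|d| = [8, 7, 2, 4, 1, 1, 7, 2, 5, 6, 6]
Step 2: Midrank |d_i| (ties get averaged ranks).
ranks: |8|->11, |7|->9.5, |2|->3.5, |4|->5, |1|->1.5, |1|->1.5, |7|->9.5, |2|->3.5, |5|->6, |6|->7.5, |6|->7.5
Step 3: Attach original signs; sum ranks with positive sign and with negative sign.
W+ = 11 + 3.5 + 5 + 1.5 + 1.5 + 6 + 7.5 = 36
W- = 9.5 + 9.5 + 3.5 + 7.5 = 30
(Check: W+ + W- = 66 should equal n(n+1)/2 = 66.)
Step 4: Test statistic W = min(W+, W-) = 30.
Step 5: Ties in |d|, so use the tie-corrected normal approximation.
        E[W] = n(n+1)/4 = 11*12/4 = 33.
        Tie groups: |d|=1 (t=2), |d|=2 (t=2), |d|=6 (t=2), |d|=7 (t=2); sum(t^3 - t) = 24.
        Var[W] = n(n+1)(2n+1)/24 - sum(t^3-t)/48 = 3036/24 - 24/48 = 126.
        z = (W - E[W]) / sqrt(Var[W]) = (30 - 33) / 11.2250 = -0.2673.
        Two-sided p = 2*Phi(z) = 0.789268.
Step 6: alpha = 0.05. fail to reject H0.

W+ = 36, W- = 30, W = min = 30, p = 0.789268, fail to reject H0.


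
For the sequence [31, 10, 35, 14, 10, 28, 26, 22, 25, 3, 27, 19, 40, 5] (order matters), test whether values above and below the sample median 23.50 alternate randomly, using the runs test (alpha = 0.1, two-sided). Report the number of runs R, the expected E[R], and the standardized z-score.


Step 1: Compute median = 23.50; label A = above, B = below.
Labels in order: ABABBAABABABAB  (n_A = 7, n_B = 7)
Step 2: Count runs R = 12.
Step 3: Under H0 (random ordering), E[R] = 2*n_A*n_B/(n_A+n_B) + 1 = 2*7*7/14 + 1 = 8.0000.
        Var[R] = 2*n_A*n_B*(2*n_A*n_B - n_A - n_B) / ((n_A+n_B)^2 * (n_A+n_B-1)) = 8232/2548 = 3.2308.
        SD[R] = 1.7974.
Step 4: Continuity-corrected z = (R - 0.5 - E[R]) / SD[R] = (12 - 0.5 - 8.0000) / 1.7974 = 1.9472.
Step 5: Two-sided p-value via normal approximation = 2*(1 - Phi(|z|)) = 0.051508.
Step 6: alpha = 0.1. reject H0.

R = 12, z = 1.9472, p = 0.051508, reject H0.


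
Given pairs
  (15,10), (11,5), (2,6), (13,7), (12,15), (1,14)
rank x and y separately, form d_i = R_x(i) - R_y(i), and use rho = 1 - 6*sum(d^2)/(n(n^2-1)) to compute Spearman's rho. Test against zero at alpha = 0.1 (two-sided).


Step 1: Rank x and y separately (midranks; no ties here).
rank(x): 15->6, 11->3, 2->2, 13->5, 12->4, 1->1
rank(y): 10->4, 5->1, 6->2, 7->3, 15->6, 14->5
Step 2: d_i = R_x(i) - R_y(i); compute d_i^2.
  (6-4)^2=4, (3-1)^2=4, (2-2)^2=0, (5-3)^2=4, (4-6)^2=4, (1-5)^2=16
sum(d^2) = 32.
Step 3: rho = 1 - 6*32 / (6*(6^2 - 1)) = 1 - 192/210 = 0.085714.
Step 4: Under H0, t = rho * sqrt((n-2)/(1-rho^2)) = 0.1721 ~ t(4).
Step 5: Two-sided p-value from the t-distribution with 4 df = 0.871743.
Step 6: alpha = 0.1. fail to reject H0.

rho = 0.0857, p = 0.871743, fail to reject H0 at alpha = 0.1.


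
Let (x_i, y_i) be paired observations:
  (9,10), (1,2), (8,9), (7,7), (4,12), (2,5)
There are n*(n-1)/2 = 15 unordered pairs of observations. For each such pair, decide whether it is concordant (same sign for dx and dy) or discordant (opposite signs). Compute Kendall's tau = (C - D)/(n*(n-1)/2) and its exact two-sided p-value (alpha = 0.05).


Step 1: Enumerate the 15 unordered pairs (i,j) with i<j and classify each by sign(x_j-x_i) * sign(y_j-y_i).
  (1,2):dx=-8,dy=-8->C; (1,3):dx=-1,dy=-1->C; (1,4):dx=-2,dy=-3->C; (1,5):dx=-5,dy=+2->D
  (1,6):dx=-7,dy=-5->C; (2,3):dx=+7,dy=+7->C; (2,4):dx=+6,dy=+5->C; (2,5):dx=+3,dy=+10->C
  (2,6):dx=+1,dy=+3->C; (3,4):dx=-1,dy=-2->C; (3,5):dx=-4,dy=+3->D; (3,6):dx=-6,dy=-4->C
  (4,5):dx=-3,dy=+5->D; (4,6):dx=-5,dy=-2->C; (5,6):dx=-2,dy=-7->C
Step 2: C = 12, D = 3, total pairs = 15.
Step 3: tau = (C - D)/(n(n-1)/2) = (12 - 3)/15 = 0.600000.
Step 4: Exact two-sided p-value (enumerate n! = 720 permutations of y under H0): p = 0.136111.
Step 5: alpha = 0.05. fail to reject H0.

tau_b = 0.6000 (C=12, D=3), p = 0.136111, fail to reject H0.


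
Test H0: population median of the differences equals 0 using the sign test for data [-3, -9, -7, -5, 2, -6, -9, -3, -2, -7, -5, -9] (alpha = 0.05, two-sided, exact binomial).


Step 1: Discard zero differences. Original n = 12; n_eff = number of nonzero differences = 12.
Nonzero differences (with sign): -3, -9, -7, -5, +2, -6, -9, -3, -2, -7, -5, -9
Step 2: Count signs: positive = 1, negative = 11.
Step 3: Under H0: P(positive) = 0.5, so the number of positives S ~ Bin(12, 0.5).
Step 4: Two-sided exact p-value = sum of Bin(12,0.5) probabilities at or below the observed probability = 0.006348.
Step 5: alpha = 0.05. reject H0.

n_eff = 12, pos = 1, neg = 11, p = 0.006348, reject H0.


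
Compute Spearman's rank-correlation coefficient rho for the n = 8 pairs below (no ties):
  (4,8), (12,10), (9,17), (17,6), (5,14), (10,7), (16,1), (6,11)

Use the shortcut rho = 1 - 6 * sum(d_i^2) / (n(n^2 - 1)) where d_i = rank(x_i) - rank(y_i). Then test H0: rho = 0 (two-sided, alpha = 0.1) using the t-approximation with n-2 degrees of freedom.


Step 1: Rank x and y separately (midranks; no ties here).
rank(x): 4->1, 12->6, 9->4, 17->8, 5->2, 10->5, 16->7, 6->3
rank(y): 8->4, 10->5, 17->8, 6->2, 14->7, 7->3, 1->1, 11->6
Step 2: d_i = R_x(i) - R_y(i); compute d_i^2.
  (1-4)^2=9, (6-5)^2=1, (4-8)^2=16, (8-2)^2=36, (2-7)^2=25, (5-3)^2=4, (7-1)^2=36, (3-6)^2=9
sum(d^2) = 136.
Step 3: rho = 1 - 6*136 / (8*(8^2 - 1)) = 1 - 816/504 = -0.619048.
Step 4: Under H0, t = rho * sqrt((n-2)/(1-rho^2)) = -1.9308 ~ t(6).
Step 5: Two-sided p-value from the t-distribution with 6 df = 0.101733.
Step 6: alpha = 0.1. fail to reject H0.

rho = -0.6190, p = 0.101733, fail to reject H0 at alpha = 0.1.


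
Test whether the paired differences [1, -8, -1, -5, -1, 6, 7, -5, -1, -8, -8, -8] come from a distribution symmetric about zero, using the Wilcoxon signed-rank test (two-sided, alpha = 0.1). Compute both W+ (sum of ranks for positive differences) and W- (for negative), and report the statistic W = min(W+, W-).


Step 1: Drop any zero differences (none here) and take |d_i|.
|d| = [1, 8, 1, 5, 1, 6, 7, 5, 1, 8, 8, 8]
Step 2: Midrank |d_i| (ties get averaged ranks).
ranks: |1|->2.5, |8|->10.5, |1|->2.5, |5|->5.5, |1|->2.5, |6|->7, |7|->8, |5|->5.5, |1|->2.5, |8|->10.5, |8|->10.5, |8|->10.5
Step 3: Attach original signs; sum ranks with positive sign and with negative sign.
W+ = 2.5 + 7 + 8 = 17.5
W- = 10.5 + 2.5 + 5.5 + 2.5 + 5.5 + 2.5 + 10.5 + 10.5 + 10.5 = 60.5
(Check: W+ + W- = 78 should equal n(n+1)/2 = 78.)
Step 4: Test statistic W = min(W+, W-) = 17.5.
Step 5: Ties in |d|, so use the tie-corrected normal approximation.
        E[W] = n(n+1)/4 = 12*13/4 = 39.
        Tie groups: |d|=1 (t=4), |d|=5 (t=2), |d|=8 (t=4); sum(t^3 - t) = 126.
        Var[W] = n(n+1)(2n+1)/24 - sum(t^3-t)/48 = 3900/24 - 126/48 = 159.875.
        z = (W - E[W]) / sqrt(Var[W]) = (17.5 - 39) / 12.6442 = -1.7004.
        Two-sided p = 2*Phi(z) = 0.089058.
Step 6: alpha = 0.1. reject H0.

W+ = 17.5, W- = 60.5, W = min = 17.5, p = 0.089058, reject H0.


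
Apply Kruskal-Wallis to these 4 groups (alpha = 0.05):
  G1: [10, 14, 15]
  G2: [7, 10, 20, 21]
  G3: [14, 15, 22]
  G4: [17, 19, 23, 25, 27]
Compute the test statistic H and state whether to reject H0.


Step 1: Combine all N = 15 observations and assign midranks.
sorted (value, group, rank): (7,G2,1), (10,G1,2.5), (10,G2,2.5), (14,G1,4.5), (14,G3,4.5), (15,G1,6.5), (15,G3,6.5), (17,G4,8), (19,G4,9), (20,G2,10), (21,G2,11), (22,G3,12), (23,G4,13), (25,G4,14), (27,G4,15)
Step 2: Sum ranks within each group.
R_1 = 13.5 (n_1 = 3)
R_2 = 24.5 (n_2 = 4)
R_3 = 23 (n_3 = 3)
R_4 = 59 (n_4 = 5)
Step 3: H = 12/(N(N+1)) * sum(R_i^2/n_i) - 3(N+1)
     = 12/(15*16) * (13.5^2/3 + 24.5^2/4 + 23^2/3 + 59^2/5) - 3*16
     = 0.050000 * 1083.35 - 48
     = 6.167292.
Step 4: Ties present; correction factor C = 1 - 18/(15^3 - 15) = 0.994643. Corrected H = 6.167292 / 0.994643 = 6.200509.
Step 5: Under H0, H ~ chi^2(3); p-value = 0.102252.
Step 6: alpha = 0.05. fail to reject H0.

H = 6.2005, df = 3, p = 0.102252, fail to reject H0.


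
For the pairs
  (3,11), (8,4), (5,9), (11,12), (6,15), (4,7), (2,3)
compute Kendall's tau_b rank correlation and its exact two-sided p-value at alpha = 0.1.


Step 1: Enumerate the 21 unordered pairs (i,j) with i<j and classify each by sign(x_j-x_i) * sign(y_j-y_i).
  (1,2):dx=+5,dy=-7->D; (1,3):dx=+2,dy=-2->D; (1,4):dx=+8,dy=+1->C; (1,5):dx=+3,dy=+4->C
  (1,6):dx=+1,dy=-4->D; (1,7):dx=-1,dy=-8->C; (2,3):dx=-3,dy=+5->D; (2,4):dx=+3,dy=+8->C
  (2,5):dx=-2,dy=+11->D; (2,6):dx=-4,dy=+3->D; (2,7):dx=-6,dy=-1->C; (3,4):dx=+6,dy=+3->C
  (3,5):dx=+1,dy=+6->C; (3,6):dx=-1,dy=-2->C; (3,7):dx=-3,dy=-6->C; (4,5):dx=-5,dy=+3->D
  (4,6):dx=-7,dy=-5->C; (4,7):dx=-9,dy=-9->C; (5,6):dx=-2,dy=-8->C; (5,7):dx=-4,dy=-12->C
  (6,7):dx=-2,dy=-4->C
Step 2: C = 14, D = 7, total pairs = 21.
Step 3: tau = (C - D)/(n(n-1)/2) = (14 - 7)/21 = 0.333333.
Step 4: Exact two-sided p-value (enumerate n! = 5040 permutations of y under H0): p = 0.381349.
Step 5: alpha = 0.1. fail to reject H0.

tau_b = 0.3333 (C=14, D=7), p = 0.381349, fail to reject H0.


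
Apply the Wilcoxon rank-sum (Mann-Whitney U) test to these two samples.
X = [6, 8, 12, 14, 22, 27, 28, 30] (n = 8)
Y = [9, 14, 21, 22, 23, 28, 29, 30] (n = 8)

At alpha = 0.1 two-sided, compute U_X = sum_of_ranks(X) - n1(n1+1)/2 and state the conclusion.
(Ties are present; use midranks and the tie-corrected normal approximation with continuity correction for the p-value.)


Step 1: Combine and sort all 16 observations; assign midranks.
sorted (value, group): (6,X), (8,X), (9,Y), (12,X), (14,X), (14,Y), (21,Y), (22,X), (22,Y), (23,Y), (27,X), (28,X), (28,Y), (29,Y), (30,X), (30,Y)
ranks: 6->1, 8->2, 9->3, 12->4, 14->5.5, 14->5.5, 21->7, 22->8.5, 22->8.5, 23->10, 27->11, 28->12.5, 28->12.5, 29->14, 30->15.5, 30->15.5
Step 2: Rank sum for X: R1 = 1 + 2 + 4 + 5.5 + 8.5 + 11 + 12.5 + 15.5 = 60.
Step 3: U_X = R1 - n1(n1+1)/2 = 60 - 8*9/2 = 60 - 36 = 24.
       U_Y = n1*n2 - U_X = 64 - 24 = 40.
Step 4: Ties are present, so use the tie-corrected normal approximation (with continuity correction) for the p-value.
Step 5: p-value = 0.429537; compare to alpha = 0.1. fail to reject H0.

U_X = 24, p = 0.429537, fail to reject H0 at alpha = 0.1.


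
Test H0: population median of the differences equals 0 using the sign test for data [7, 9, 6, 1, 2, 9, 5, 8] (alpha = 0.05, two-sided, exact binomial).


Step 1: Discard zero differences. Original n = 8; n_eff = number of nonzero differences = 8.
Nonzero differences (with sign): +7, +9, +6, +1, +2, +9, +5, +8
Step 2: Count signs: positive = 8, negative = 0.
Step 3: Under H0: P(positive) = 0.5, so the number of positives S ~ Bin(8, 0.5).
Step 4: Two-sided exact p-value = sum of Bin(8,0.5) probabilities at or below the observed probability = 0.007812.
Step 5: alpha = 0.05. reject H0.

n_eff = 8, pos = 8, neg = 0, p = 0.007812, reject H0.


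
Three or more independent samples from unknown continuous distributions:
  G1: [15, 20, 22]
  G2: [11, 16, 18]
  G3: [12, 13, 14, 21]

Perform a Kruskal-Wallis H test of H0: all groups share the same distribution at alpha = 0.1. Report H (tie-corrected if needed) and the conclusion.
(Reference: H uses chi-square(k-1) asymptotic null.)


Step 1: Combine all N = 10 observations and assign midranks.
sorted (value, group, rank): (11,G2,1), (12,G3,2), (13,G3,3), (14,G3,4), (15,G1,5), (16,G2,6), (18,G2,7), (20,G1,8), (21,G3,9), (22,G1,10)
Step 2: Sum ranks within each group.
R_1 = 23 (n_1 = 3)
R_2 = 14 (n_2 = 3)
R_3 = 18 (n_3 = 4)
Step 3: H = 12/(N(N+1)) * sum(R_i^2/n_i) - 3(N+1)
     = 12/(10*11) * (23^2/3 + 14^2/3 + 18^2/4) - 3*11
     = 0.109091 * 322.667 - 33
     = 2.200000.
Step 4: No ties, so H is used without correction.
Step 5: Under H0, H ~ chi^2(2); p-value = 0.332871.
Step 6: alpha = 0.1. fail to reject H0.

H = 2.2000, df = 2, p = 0.332871, fail to reject H0.


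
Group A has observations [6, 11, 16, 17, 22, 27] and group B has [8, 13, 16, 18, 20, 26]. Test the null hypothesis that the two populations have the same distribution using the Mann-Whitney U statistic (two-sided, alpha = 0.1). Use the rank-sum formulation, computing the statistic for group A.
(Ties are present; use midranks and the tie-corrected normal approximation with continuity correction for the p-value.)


Step 1: Combine and sort all 12 observations; assign midranks.
sorted (value, group): (6,X), (8,Y), (11,X), (13,Y), (16,X), (16,Y), (17,X), (18,Y), (20,Y), (22,X), (26,Y), (27,X)
ranks: 6->1, 8->2, 11->3, 13->4, 16->5.5, 16->5.5, 17->7, 18->8, 20->9, 22->10, 26->11, 27->12
Step 2: Rank sum for X: R1 = 1 + 3 + 5.5 + 7 + 10 + 12 = 38.5.
Step 3: U_X = R1 - n1(n1+1)/2 = 38.5 - 6*7/2 = 38.5 - 21 = 17.5.
       U_Y = n1*n2 - U_X = 36 - 17.5 = 18.5.
Step 4: Ties are present, so use the tie-corrected normal approximation (with continuity correction) for the p-value.
Step 5: p-value = 1.000000; compare to alpha = 0.1. fail to reject H0.

U_X = 17.5, p = 1.000000, fail to reject H0 at alpha = 0.1.


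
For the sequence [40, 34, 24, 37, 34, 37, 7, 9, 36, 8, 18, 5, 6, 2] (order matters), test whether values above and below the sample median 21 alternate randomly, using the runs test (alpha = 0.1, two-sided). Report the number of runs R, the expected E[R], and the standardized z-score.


Step 1: Compute median = 21; label A = above, B = below.
Labels in order: AAAAAABBABBBBB  (n_A = 7, n_B = 7)
Step 2: Count runs R = 4.
Step 3: Under H0 (random ordering), E[R] = 2*n_A*n_B/(n_A+n_B) + 1 = 2*7*7/14 + 1 = 8.0000.
        Var[R] = 2*n_A*n_B*(2*n_A*n_B - n_A - n_B) / ((n_A+n_B)^2 * (n_A+n_B-1)) = 8232/2548 = 3.2308.
        SD[R] = 1.7974.
Step 4: Continuity-corrected z = (R + 0.5 - E[R]) / SD[R] = (4 + 0.5 - 8.0000) / 1.7974 = -1.9472.
Step 5: Two-sided p-value via normal approximation = 2*(1 - Phi(|z|)) = 0.051508.
Step 6: alpha = 0.1. reject H0.

R = 4, z = -1.9472, p = 0.051508, reject H0.


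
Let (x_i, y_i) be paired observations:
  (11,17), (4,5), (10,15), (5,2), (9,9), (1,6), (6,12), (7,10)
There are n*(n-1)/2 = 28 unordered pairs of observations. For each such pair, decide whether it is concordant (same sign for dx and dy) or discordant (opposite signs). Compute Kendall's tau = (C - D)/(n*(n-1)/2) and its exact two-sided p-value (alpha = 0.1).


Step 1: Enumerate the 28 unordered pairs (i,j) with i<j and classify each by sign(x_j-x_i) * sign(y_j-y_i).
  (1,2):dx=-7,dy=-12->C; (1,3):dx=-1,dy=-2->C; (1,4):dx=-6,dy=-15->C; (1,5):dx=-2,dy=-8->C
  (1,6):dx=-10,dy=-11->C; (1,7):dx=-5,dy=-5->C; (1,8):dx=-4,dy=-7->C; (2,3):dx=+6,dy=+10->C
  (2,4):dx=+1,dy=-3->D; (2,5):dx=+5,dy=+4->C; (2,6):dx=-3,dy=+1->D; (2,7):dx=+2,dy=+7->C
  (2,8):dx=+3,dy=+5->C; (3,4):dx=-5,dy=-13->C; (3,5):dx=-1,dy=-6->C; (3,6):dx=-9,dy=-9->C
  (3,7):dx=-4,dy=-3->C; (3,8):dx=-3,dy=-5->C; (4,5):dx=+4,dy=+7->C; (4,6):dx=-4,dy=+4->D
  (4,7):dx=+1,dy=+10->C; (4,8):dx=+2,dy=+8->C; (5,6):dx=-8,dy=-3->C; (5,7):dx=-3,dy=+3->D
  (5,8):dx=-2,dy=+1->D; (6,7):dx=+5,dy=+6->C; (6,8):dx=+6,dy=+4->C; (7,8):dx=+1,dy=-2->D
Step 2: C = 22, D = 6, total pairs = 28.
Step 3: tau = (C - D)/(n(n-1)/2) = (22 - 6)/28 = 0.571429.
Step 4: Exact two-sided p-value (enumerate n! = 40320 permutations of y under H0): p = 0.061012.
Step 5: alpha = 0.1. reject H0.

tau_b = 0.5714 (C=22, D=6), p = 0.061012, reject H0.


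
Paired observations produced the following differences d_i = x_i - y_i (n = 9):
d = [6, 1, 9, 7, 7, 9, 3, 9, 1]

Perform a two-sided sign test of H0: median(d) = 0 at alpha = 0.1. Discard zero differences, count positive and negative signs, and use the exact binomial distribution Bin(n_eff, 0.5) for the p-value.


Step 1: Discard zero differences. Original n = 9; n_eff = number of nonzero differences = 9.
Nonzero differences (with sign): +6, +1, +9, +7, +7, +9, +3, +9, +1
Step 2: Count signs: positive = 9, negative = 0.
Step 3: Under H0: P(positive) = 0.5, so the number of positives S ~ Bin(9, 0.5).
Step 4: Two-sided exact p-value = sum of Bin(9,0.5) probabilities at or below the observed probability = 0.003906.
Step 5: alpha = 0.1. reject H0.

n_eff = 9, pos = 9, neg = 0, p = 0.003906, reject H0.


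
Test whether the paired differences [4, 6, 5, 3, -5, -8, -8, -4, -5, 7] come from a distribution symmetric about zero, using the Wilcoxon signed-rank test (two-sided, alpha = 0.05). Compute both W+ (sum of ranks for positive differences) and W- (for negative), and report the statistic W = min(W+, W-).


Step 1: Drop any zero differences (none here) and take |d_i|.
|d| = [4, 6, 5, 3, 5, 8, 8, 4, 5, 7]
Step 2: Midrank |d_i| (ties get averaged ranks).
ranks: |4|->2.5, |6|->7, |5|->5, |3|->1, |5|->5, |8|->9.5, |8|->9.5, |4|->2.5, |5|->5, |7|->8
Step 3: Attach original signs; sum ranks with positive sign and with negative sign.
W+ = 2.5 + 7 + 5 + 1 + 8 = 23.5
W- = 5 + 9.5 + 9.5 + 2.5 + 5 = 31.5
(Check: W+ + W- = 55 should equal n(n+1)/2 = 55.)
Step 4: Test statistic W = min(W+, W-) = 23.5.
Step 5: Ties in |d|, so use the tie-corrected normal approximation.
        E[W] = n(n+1)/4 = 10*11/4 = 27.5.
        Tie groups: |d|=4 (t=2), |d|=5 (t=3), |d|=8 (t=2); sum(t^3 - t) = 36.
        Var[W] = n(n+1)(2n+1)/24 - sum(t^3-t)/48 = 2310/24 - 36/48 = 95.5.
        z = (W - E[W]) / sqrt(Var[W]) = (23.5 - 27.5) / 9.7724 = -0.4093.
        Two-sided p = 2*Phi(z) = 0.682308.
Step 6: alpha = 0.05. fail to reject H0.

W+ = 23.5, W- = 31.5, W = min = 23.5, p = 0.682308, fail to reject H0.
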